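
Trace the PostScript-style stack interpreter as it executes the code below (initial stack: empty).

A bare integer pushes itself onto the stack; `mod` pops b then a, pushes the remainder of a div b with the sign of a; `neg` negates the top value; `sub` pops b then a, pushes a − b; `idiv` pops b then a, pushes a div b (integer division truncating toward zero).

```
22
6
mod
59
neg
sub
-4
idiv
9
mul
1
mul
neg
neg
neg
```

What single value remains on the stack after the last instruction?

135

22   : [22]
6    : [22, 6]
mod  : [4]
59   : [4, 59]
neg  : [4, -59]
sub  : [63]
-4   : [63, -4]
idiv : [-15]
9    : [-15, 9]
mul  : [-135]
1    : [-135, 1]
mul  : [-135]
neg  : [135]
neg  : [-135]
neg  : [135]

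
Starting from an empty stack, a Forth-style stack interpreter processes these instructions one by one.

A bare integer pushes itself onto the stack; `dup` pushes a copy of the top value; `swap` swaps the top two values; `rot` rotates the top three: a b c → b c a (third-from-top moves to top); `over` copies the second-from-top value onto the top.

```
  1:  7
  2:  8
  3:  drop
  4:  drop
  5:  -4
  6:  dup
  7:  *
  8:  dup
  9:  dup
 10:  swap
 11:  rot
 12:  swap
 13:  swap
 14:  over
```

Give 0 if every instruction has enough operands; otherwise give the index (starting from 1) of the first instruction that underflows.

0

7    : [7]
8    : [7, 8]
drop : [7]
drop : []
-4   : [-4]
dup  : [-4, -4]
*    : [16]
dup  : [16, 16]
dup  : [16, 16, 16]
swap : [16, 16, 16]
rot  : [16, 16, 16]
swap : [16, 16, 16]
swap : [16, 16, 16]
over : [16, 16, 16, 16]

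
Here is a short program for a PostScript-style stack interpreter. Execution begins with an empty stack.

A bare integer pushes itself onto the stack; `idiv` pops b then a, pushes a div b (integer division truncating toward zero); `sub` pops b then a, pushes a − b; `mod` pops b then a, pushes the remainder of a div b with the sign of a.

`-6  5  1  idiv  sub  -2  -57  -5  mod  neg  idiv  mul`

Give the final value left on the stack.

11

-6   → -6
5    → -6 5
1    → -6 5 1
idiv → -6 5
sub  → -11
-2   → -11 -2
-57  → -11 -2 -57
-5   → -11 -2 -57 -5
mod  → -11 -2 -2
neg  → -11 -2 2
idiv → -11 -1
mul  → 11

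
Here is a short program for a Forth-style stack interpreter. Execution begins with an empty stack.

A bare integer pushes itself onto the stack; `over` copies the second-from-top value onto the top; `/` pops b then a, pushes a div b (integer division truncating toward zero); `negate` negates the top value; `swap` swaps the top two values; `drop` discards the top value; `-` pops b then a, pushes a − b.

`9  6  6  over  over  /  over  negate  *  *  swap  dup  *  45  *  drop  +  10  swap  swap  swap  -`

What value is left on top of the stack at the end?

37

9       9
6       9 6
6       9 6 6
over    9 6 6 6
over    9 6 6 6 6
/       9 6 6 1
over    9 6 6 1 6
negate  9 6 6 1 -6
*       9 6 6 -6
*       9 6 -36
swap    9 -36 6
dup     9 -36 6 6
*       9 -36 36
45      9 -36 36 45
*       9 -36 1620
drop    9 -36
+       -27
10      -27 10
swap    10 -27
swap    -27 10
swap    10 -27
-       37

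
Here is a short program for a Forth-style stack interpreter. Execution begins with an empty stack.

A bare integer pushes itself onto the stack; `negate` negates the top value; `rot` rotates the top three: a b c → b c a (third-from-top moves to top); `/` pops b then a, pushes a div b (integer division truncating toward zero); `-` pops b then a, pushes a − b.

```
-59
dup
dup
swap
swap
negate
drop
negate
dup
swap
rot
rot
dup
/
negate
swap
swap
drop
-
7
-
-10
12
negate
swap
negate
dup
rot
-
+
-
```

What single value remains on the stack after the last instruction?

-59    : -59
dup    : -59 -59
dup    : -59 -59 -59
swap   : -59 -59 -59
swap   : -59 -59 -59
negate : -59 -59 59
drop   : -59 -59
negate : -59 59
dup    : -59 59 59
swap   : -59 59 59
rot    : 59 59 -59
rot    : 59 -59 59
dup    : 59 -59 59 59
/      : 59 -59 1
negate : 59 -59 -1
swap   : 59 -1 -59
swap   : 59 -59 -1
drop   : 59 -59
-      : 118
7      : 118 7
-      : 111
-10    : 111 -10
12     : 111 -10 12
negate : 111 -10 -12
swap   : 111 -12 -10
negate : 111 -12 10
dup    : 111 -12 10 10
rot    : 111 10 10 -12
-      : 111 10 22
+      : 111 32
-      : 79

79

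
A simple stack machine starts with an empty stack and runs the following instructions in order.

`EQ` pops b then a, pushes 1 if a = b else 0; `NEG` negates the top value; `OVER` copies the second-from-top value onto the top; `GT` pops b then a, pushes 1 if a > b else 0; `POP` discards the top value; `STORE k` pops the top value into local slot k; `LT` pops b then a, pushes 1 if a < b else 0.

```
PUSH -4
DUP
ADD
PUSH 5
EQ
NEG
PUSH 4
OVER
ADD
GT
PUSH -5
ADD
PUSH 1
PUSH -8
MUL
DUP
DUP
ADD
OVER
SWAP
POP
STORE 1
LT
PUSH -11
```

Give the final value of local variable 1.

-8

PUSH -4   [-4]
DUP       [-4, -4]
ADD       [-8]
PUSH 5    [-8, 5]
EQ        [0]
NEG       [0]
PUSH 4    [0, 4]
OVER      [0, 4, 0]
ADD       [0, 4]
GT        [0]
PUSH -5   [0, -5]
ADD       [-5]
PUSH 1    [-5, 1]
PUSH -8   [-5, 1, -8]
MUL       [-5, -8]
DUP       [-5, -8, -8]
DUP       [-5, -8, -8, -8]
ADD       [-5, -8, -16]
OVER      [-5, -8, -16, -8]
SWAP      [-5, -8, -8, -16]
POP       [-5, -8, -8]
STORE 1   [-5, -8]
LT        [0]
PUSH -11  [0, -11]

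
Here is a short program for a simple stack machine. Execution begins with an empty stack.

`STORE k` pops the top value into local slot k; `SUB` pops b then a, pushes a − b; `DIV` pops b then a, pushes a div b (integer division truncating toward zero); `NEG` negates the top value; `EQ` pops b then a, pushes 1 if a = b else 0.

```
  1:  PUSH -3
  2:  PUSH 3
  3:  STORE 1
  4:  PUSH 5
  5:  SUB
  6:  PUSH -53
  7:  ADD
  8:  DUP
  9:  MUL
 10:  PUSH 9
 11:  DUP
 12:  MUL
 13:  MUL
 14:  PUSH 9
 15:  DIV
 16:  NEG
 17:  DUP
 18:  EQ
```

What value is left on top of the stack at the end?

PUSH -3  → -3
PUSH 3   → -3 3
STORE 1  → -3
PUSH 5   → -3 5
SUB      → -8
PUSH -53 → -8 -53
ADD      → -61
DUP      → -61 -61
MUL      → 3721
PUSH 9   → 3721 9
DUP      → 3721 9 9
MUL      → 3721 81
MUL      → 301401
PUSH 9   → 301401 9
DIV      → 33489
NEG      → -33489
DUP      → -33489 -33489
EQ       → 1

1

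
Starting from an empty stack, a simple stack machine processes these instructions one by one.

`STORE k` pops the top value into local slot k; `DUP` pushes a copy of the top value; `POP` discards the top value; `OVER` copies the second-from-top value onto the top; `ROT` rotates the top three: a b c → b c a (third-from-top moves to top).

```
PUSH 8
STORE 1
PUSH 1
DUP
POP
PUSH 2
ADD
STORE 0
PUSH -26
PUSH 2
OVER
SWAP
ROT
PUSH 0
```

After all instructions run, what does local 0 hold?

3

PUSH 8   : [8]
STORE 1  : []
PUSH 1   : [1]
DUP      : [1, 1]
POP      : [1]
PUSH 2   : [1, 2]
ADD      : [3]
STORE 0  : []
PUSH -26 : [-26]
PUSH 2   : [-26, 2]
OVER     : [-26, 2, -26]
SWAP     : [-26, -26, 2]
ROT      : [-26, 2, -26]
PUSH 0   : [-26, 2, -26, 0]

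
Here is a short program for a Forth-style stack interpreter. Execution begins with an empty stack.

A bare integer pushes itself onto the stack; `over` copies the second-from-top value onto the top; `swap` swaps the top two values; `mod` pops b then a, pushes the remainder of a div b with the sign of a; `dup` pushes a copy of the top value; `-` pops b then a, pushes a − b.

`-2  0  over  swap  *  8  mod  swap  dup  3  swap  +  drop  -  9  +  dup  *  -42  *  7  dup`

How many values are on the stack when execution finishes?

3

-2   → [-2]
0    → [-2, 0]
over → [-2, 0, -2]
swap → [-2, -2, 0]
*    → [-2, 0]
8    → [-2, 0, 8]
mod  → [-2, 0]
swap → [0, -2]
dup  → [0, -2, -2]
3    → [0, -2, -2, 3]
swap → [0, -2, 3, -2]
+    → [0, -2, 1]
drop → [0, -2]
-    → [2]
9    → [2, 9]
+    → [11]
dup  → [11, 11]
*    → [121]
-42  → [121, -42]
*    → [-5082]
7    → [-5082, 7]
dup  → [-5082, 7, 7]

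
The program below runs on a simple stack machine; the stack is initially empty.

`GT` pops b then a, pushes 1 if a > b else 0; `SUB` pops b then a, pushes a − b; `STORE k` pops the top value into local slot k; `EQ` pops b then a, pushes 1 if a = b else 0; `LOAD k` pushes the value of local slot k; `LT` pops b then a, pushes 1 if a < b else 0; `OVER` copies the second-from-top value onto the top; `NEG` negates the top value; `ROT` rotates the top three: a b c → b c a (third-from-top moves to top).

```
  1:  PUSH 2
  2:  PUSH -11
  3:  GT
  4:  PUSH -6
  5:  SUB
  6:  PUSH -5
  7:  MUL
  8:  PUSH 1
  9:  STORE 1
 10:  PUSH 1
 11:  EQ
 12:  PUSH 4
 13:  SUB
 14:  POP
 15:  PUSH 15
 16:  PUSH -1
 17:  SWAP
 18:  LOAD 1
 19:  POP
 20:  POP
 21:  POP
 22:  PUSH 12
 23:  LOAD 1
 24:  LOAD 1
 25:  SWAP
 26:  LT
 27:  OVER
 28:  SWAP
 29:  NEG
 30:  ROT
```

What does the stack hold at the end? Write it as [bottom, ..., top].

[12, 0, 12]

PUSH 2   -> [2]
PUSH -11 -> [2, -11]
GT       -> [1]
PUSH -6  -> [1, -6]
SUB      -> [7]
PUSH -5  -> [7, -5]
MUL      -> [-35]
PUSH 1   -> [-35, 1]
STORE 1  -> [-35]
PUSH 1   -> [-35, 1]
EQ       -> [0]
PUSH 4   -> [0, 4]
SUB      -> [-4]
POP      -> []
PUSH 15  -> [15]
PUSH -1  -> [15, -1]
SWAP     -> [-1, 15]
LOAD 1   -> [-1, 15, 1]
POP      -> [-1, 15]
POP      -> [-1]
POP      -> []
PUSH 12  -> [12]
LOAD 1   -> [12, 1]
LOAD 1   -> [12, 1, 1]
SWAP     -> [12, 1, 1]
LT       -> [12, 0]
OVER     -> [12, 0, 12]
SWAP     -> [12, 12, 0]
NEG      -> [12, 12, 0]
ROT      -> [12, 0, 12]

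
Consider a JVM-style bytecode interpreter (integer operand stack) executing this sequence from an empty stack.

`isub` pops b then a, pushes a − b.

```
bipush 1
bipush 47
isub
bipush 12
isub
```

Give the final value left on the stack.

bipush 1  → 1
bipush 47 → 1 47
isub      → -46
bipush 12 → -46 12
isub      → -58

-58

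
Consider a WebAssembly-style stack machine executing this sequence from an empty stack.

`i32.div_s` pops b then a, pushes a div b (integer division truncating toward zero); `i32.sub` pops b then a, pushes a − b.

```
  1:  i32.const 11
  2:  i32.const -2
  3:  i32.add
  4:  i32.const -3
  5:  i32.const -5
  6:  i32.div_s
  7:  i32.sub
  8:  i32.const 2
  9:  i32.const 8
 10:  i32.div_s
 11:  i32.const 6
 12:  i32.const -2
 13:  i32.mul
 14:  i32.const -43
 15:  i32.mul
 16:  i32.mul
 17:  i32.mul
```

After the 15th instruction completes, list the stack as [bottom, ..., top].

i32.const 11  : 11
i32.const -2  : 11 -2
i32.add       : 9
i32.const -3  : 9 -3
i32.const -5  : 9 -3 -5
i32.div_s     : 9 0
i32.sub       : 9
i32.const 2   : 9 2
i32.const 8   : 9 2 8
i32.div_s     : 9 0
i32.const 6   : 9 0 6
i32.const -2  : 9 0 6 -2
i32.mul       : 9 0 -12
i32.const -43 : 9 0 -12 -43
i32.mul       : 9 0 516

[9, 0, 516]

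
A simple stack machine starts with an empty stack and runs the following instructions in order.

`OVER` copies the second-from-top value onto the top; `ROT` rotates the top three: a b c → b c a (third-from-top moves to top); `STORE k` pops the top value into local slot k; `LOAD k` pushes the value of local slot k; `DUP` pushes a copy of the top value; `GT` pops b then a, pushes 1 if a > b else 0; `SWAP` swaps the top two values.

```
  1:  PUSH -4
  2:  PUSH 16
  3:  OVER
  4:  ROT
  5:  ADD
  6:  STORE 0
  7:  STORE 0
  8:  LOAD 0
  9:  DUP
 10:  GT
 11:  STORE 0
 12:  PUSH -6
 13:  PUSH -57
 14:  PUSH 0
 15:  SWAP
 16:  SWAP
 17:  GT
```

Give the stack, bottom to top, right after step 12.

PUSH -4 -> -4
PUSH 16 -> -4 16
OVER    -> -4 16 -4
ROT     -> 16 -4 -4
ADD     -> 16 -8
STORE 0 -> 16
STORE 0 -> (empty)
LOAD 0  -> 16
DUP     -> 16 16
GT      -> 0
STORE 0 -> (empty)
PUSH -6 -> -6

[-6]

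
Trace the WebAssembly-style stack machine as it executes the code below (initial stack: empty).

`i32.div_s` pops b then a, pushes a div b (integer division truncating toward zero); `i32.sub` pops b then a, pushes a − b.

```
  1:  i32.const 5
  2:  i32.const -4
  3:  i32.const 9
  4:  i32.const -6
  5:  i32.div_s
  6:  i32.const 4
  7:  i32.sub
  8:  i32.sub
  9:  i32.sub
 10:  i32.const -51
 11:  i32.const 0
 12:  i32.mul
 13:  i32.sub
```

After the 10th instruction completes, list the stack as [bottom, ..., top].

i32.const 5   : 5
i32.const -4  : 5 -4
i32.const 9   : 5 -4 9
i32.const -6  : 5 -4 9 -6
i32.div_s     : 5 -4 -1
i32.const 4   : 5 -4 -1 4
i32.sub       : 5 -4 -5
i32.sub       : 5 1
i32.sub       : 4
i32.const -51 : 4 -51

[4, -51]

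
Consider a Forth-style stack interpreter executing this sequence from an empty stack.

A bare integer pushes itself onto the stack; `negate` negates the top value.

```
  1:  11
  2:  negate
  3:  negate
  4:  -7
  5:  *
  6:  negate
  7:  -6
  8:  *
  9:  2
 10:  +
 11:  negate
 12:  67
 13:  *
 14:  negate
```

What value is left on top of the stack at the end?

11     : [11]
negate : [-11]
negate : [11]
-7     : [11, -7]
*      : [-77]
negate : [77]
-6     : [77, -6]
*      : [-462]
2      : [-462, 2]
+      : [-460]
negate : [460]
67     : [460, 67]
*      : [30820]
negate : [-30820]

-30820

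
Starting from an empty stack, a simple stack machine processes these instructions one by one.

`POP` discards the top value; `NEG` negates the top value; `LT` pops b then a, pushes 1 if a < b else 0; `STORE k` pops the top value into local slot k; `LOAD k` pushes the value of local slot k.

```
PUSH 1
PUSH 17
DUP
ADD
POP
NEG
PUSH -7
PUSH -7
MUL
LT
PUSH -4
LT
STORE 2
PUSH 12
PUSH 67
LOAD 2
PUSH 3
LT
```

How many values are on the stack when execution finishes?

PUSH 1  : [1]
PUSH 17 : [1, 17]
DUP     : [1, 17, 17]
ADD     : [1, 34]
POP     : [1]
NEG     : [-1]
PUSH -7 : [-1, -7]
PUSH -7 : [-1, -7, -7]
MUL     : [-1, 49]
LT      : [1]
PUSH -4 : [1, -4]
LT      : [0]
STORE 2 : []
PUSH 12 : [12]
PUSH 67 : [12, 67]
LOAD 2  : [12, 67, 0]
PUSH 3  : [12, 67, 0, 3]
LT      : [12, 67, 1]

3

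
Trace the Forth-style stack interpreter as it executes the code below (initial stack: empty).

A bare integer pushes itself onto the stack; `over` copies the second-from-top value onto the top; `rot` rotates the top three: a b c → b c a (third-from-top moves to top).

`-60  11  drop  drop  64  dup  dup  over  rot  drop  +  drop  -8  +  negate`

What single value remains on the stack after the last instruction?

-56

-60     -60
11      -60 11
drop    -60
drop    (empty)
64      64
dup     64 64
dup     64 64 64
over    64 64 64 64
rot     64 64 64 64
drop    64 64 64
+       64 128
drop    64
-8      64 -8
+       56
negate  -56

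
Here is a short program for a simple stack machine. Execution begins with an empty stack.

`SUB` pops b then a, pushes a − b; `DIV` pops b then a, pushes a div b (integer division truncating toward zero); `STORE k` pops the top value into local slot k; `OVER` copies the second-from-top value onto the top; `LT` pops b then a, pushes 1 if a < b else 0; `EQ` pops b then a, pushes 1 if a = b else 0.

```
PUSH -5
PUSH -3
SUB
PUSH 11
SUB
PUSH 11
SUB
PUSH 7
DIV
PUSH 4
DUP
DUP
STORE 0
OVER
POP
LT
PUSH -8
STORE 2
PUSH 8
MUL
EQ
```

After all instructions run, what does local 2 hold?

PUSH -5 → -5
PUSH -3 → -5 -3
SUB     → -2
PUSH 11 → -2 11
SUB     → -13
PUSH 11 → -13 11
SUB     → -24
PUSH 7  → -24 7
DIV     → -3
PUSH 4  → -3 4
DUP     → -3 4 4
DUP     → -3 4 4 4
STORE 0 → -3 4 4
OVER    → -3 4 4 4
POP     → -3 4 4
LT      → -3 0
PUSH -8 → -3 0 -8
STORE 2 → -3 0
PUSH 8  → -3 0 8
MUL     → -3 0
EQ      → 0

-8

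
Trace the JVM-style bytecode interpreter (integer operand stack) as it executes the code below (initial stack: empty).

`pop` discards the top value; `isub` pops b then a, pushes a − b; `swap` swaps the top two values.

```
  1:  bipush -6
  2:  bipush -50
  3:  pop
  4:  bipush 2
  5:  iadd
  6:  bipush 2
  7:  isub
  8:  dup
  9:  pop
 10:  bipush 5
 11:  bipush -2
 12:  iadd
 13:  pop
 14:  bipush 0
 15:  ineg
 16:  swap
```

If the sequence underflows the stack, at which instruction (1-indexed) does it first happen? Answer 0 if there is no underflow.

bipush -6   [-6]
bipush -50  [-6, -50]
pop         [-6]
bipush 2    [-6, 2]
iadd        [-4]
bipush 2    [-4, 2]
isub        [-6]
dup         [-6, -6]
pop         [-6]
bipush 5    [-6, 5]
bipush -2   [-6, 5, -2]
iadd        [-6, 3]
pop         [-6]
bipush 0    [-6, 0]
ineg        [-6, 0]
swap        [0, -6]

0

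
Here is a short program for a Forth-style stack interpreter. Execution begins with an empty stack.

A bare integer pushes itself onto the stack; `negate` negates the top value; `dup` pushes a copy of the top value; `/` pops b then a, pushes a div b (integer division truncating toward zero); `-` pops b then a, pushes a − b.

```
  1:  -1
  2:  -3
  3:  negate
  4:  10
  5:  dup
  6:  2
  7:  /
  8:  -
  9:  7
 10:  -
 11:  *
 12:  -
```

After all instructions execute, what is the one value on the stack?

-1      -1
-3      -1 -3
negate  -1 3
10      -1 3 10
dup     -1 3 10 10
2       -1 3 10 10 2
/       -1 3 10 5
-       -1 3 5
7       -1 3 5 7
-       -1 3 -2
*       -1 -6
-       5

5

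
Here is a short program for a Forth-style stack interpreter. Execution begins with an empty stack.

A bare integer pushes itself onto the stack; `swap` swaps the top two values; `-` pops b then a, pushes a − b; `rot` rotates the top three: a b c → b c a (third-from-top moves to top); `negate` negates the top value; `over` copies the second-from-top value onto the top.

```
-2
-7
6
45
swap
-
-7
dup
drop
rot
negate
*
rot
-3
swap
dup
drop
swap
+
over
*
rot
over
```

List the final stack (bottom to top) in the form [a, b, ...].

[-49, 245, 39, 245]

-2     → [-2]
-7     → [-2, -7]
6      → [-2, -7, 6]
45     → [-2, -7, 6, 45]
swap   → [-2, -7, 45, 6]
-      → [-2, -7, 39]
-7     → [-2, -7, 39, -7]
dup    → [-2, -7, 39, -7, -7]
drop   → [-2, -7, 39, -7]
rot    → [-2, 39, -7, -7]
negate → [-2, 39, -7, 7]
*      → [-2, 39, -49]
rot    → [39, -49, -2]
-3     → [39, -49, -2, -3]
swap   → [39, -49, -3, -2]
dup    → [39, -49, -3, -2, -2]
drop   → [39, -49, -3, -2]
swap   → [39, -49, -2, -3]
+      → [39, -49, -5]
over   → [39, -49, -5, -49]
*      → [39, -49, 245]
rot    → [-49, 245, 39]
over   → [-49, 245, 39, 245]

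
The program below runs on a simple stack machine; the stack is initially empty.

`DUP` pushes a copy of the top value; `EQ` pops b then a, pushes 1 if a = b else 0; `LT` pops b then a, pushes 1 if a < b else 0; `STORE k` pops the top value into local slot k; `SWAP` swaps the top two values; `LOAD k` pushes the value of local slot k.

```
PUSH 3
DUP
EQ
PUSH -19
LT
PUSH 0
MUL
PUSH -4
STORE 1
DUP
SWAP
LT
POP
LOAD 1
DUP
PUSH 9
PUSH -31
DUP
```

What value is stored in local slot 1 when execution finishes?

PUSH 3   → 3
DUP      → 3 3
EQ       → 1
PUSH -19 → 1 -19
LT       → 0
PUSH 0   → 0 0
MUL      → 0
PUSH -4  → 0 -4
STORE 1  → 0
DUP      → 0 0
SWAP     → 0 0
LT       → 0
POP      → (empty)
LOAD 1   → -4
DUP      → -4 -4
PUSH 9   → -4 -4 9
PUSH -31 → -4 -4 9 -31
DUP      → -4 -4 9 -31 -31

-4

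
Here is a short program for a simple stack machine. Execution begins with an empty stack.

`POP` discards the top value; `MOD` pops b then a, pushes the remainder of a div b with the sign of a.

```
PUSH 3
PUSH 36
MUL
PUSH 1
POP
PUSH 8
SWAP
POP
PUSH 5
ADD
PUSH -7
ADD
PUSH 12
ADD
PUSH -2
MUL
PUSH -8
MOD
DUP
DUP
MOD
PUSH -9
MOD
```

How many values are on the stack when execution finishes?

2

PUSH 3  -> 3
PUSH 36 -> 3 36
MUL     -> 108
PUSH 1  -> 108 1
POP     -> 108
PUSH 8  -> 108 8
SWAP    -> 8 108
POP     -> 8
PUSH 5  -> 8 5
ADD     -> 13
PUSH -7 -> 13 -7
ADD     -> 6
PUSH 12 -> 6 12
ADD     -> 18
PUSH -2 -> 18 -2
MUL     -> -36
PUSH -8 -> -36 -8
MOD     -> -4
DUP     -> -4 -4
DUP     -> -4 -4 -4
MOD     -> -4 0
PUSH -9 -> -4 0 -9
MOD     -> -4 0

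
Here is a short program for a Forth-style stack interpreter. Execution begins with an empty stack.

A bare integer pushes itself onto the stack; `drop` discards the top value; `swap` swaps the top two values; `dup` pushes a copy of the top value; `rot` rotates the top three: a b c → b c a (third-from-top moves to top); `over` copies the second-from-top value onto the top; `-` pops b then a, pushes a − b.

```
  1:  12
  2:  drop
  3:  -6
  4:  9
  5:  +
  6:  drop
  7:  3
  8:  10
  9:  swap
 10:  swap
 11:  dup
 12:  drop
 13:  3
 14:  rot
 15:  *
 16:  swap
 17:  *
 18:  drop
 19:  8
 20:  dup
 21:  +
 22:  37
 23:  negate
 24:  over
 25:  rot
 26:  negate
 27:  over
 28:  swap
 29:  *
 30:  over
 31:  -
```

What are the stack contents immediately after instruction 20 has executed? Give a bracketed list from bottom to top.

[8, 8]

12   → [12]
drop → []
-6   → [-6]
9    → [-6, 9]
+    → [3]
drop → []
3    → [3]
10   → [3, 10]
swap → [10, 3]
swap → [3, 10]
dup  → [3, 10, 10]
drop → [3, 10]
3    → [3, 10, 3]
rot  → [10, 3, 3]
*    → [10, 9]
swap → [9, 10]
*    → [90]
drop → []
8    → [8]
dup  → [8, 8]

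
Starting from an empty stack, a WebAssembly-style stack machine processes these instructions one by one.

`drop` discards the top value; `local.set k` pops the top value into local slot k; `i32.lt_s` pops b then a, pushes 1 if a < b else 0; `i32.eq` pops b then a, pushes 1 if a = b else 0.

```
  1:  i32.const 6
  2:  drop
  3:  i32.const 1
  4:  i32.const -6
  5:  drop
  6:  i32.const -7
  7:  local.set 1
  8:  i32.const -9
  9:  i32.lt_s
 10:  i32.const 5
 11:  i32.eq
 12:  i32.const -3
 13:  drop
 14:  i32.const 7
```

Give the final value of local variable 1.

i32.const 6  → 6
drop         → (empty)
i32.const 1  → 1
i32.const -6 → 1 -6
drop         → 1
i32.const -7 → 1 -7
local.set 1  → 1
i32.const -9 → 1 -9
i32.lt_s     → 0
i32.const 5  → 0 5
i32.eq       → 0
i32.const -3 → 0 -3
drop         → 0
i32.const 7  → 0 7

-7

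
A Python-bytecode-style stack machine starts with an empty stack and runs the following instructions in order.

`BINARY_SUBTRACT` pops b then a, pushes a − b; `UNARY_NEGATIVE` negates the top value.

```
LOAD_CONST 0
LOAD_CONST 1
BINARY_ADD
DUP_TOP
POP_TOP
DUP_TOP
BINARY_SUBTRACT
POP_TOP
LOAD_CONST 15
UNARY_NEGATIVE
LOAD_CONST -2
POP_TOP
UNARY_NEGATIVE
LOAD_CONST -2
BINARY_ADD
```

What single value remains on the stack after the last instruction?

LOAD_CONST 0    → 0
LOAD_CONST 1    → 0 1
BINARY_ADD      → 1
DUP_TOP         → 1 1
POP_TOP         → 1
DUP_TOP         → 1 1
BINARY_SUBTRACT → 0
POP_TOP         → (empty)
LOAD_CONST 15   → 15
UNARY_NEGATIVE  → -15
LOAD_CONST -2   → -15 -2
POP_TOP         → -15
UNARY_NEGATIVE  → 15
LOAD_CONST -2   → 15 -2
BINARY_ADD      → 13

13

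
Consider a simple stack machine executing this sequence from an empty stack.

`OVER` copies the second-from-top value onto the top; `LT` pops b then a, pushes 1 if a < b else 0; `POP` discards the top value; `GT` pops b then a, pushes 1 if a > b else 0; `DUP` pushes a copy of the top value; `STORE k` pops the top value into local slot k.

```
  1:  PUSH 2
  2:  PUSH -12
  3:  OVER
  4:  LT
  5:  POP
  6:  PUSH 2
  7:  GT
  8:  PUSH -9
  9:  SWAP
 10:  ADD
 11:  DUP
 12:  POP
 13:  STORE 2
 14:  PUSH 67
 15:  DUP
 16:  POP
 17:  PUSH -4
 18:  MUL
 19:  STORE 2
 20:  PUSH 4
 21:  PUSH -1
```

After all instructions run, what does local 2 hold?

-268

PUSH 2   -> 2
PUSH -12 -> 2 -12
OVER     -> 2 -12 2
LT       -> 2 1
POP      -> 2
PUSH 2   -> 2 2
GT       -> 0
PUSH -9  -> 0 -9
SWAP     -> -9 0
ADD      -> -9
DUP      -> -9 -9
POP      -> -9
STORE 2  -> (empty)
PUSH 67  -> 67
DUP      -> 67 67
POP      -> 67
PUSH -4  -> 67 -4
MUL      -> -268
STORE 2  -> (empty)
PUSH 4   -> 4
PUSH -1  -> 4 -1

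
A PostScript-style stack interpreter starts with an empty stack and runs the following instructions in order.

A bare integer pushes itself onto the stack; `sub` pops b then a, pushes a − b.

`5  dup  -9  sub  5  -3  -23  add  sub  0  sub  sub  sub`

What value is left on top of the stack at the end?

5   -> [5]
dup -> [5, 5]
-9  -> [5, 5, -9]
sub -> [5, 14]
5   -> [5, 14, 5]
-3  -> [5, 14, 5, -3]
-23 -> [5, 14, 5, -3, -23]
add -> [5, 14, 5, -26]
sub -> [5, 14, 31]
0   -> [5, 14, 31, 0]
sub -> [5, 14, 31]
sub -> [5, -17]
sub -> [22]

22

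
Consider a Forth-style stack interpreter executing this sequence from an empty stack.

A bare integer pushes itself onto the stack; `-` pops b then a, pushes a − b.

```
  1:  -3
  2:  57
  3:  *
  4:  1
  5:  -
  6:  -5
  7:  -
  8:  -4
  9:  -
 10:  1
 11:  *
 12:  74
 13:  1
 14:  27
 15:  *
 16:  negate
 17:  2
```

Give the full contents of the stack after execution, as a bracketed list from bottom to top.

[-163, 74, -27, 2]

-3     : [-3]
57     : [-3, 57]
*      : [-171]
1      : [-171, 1]
-      : [-172]
-5     : [-172, -5]
-      : [-167]
-4     : [-167, -4]
-      : [-163]
1      : [-163, 1]
*      : [-163]
74     : [-163, 74]
1      : [-163, 74, 1]
27     : [-163, 74, 1, 27]
*      : [-163, 74, 27]
negate : [-163, 74, -27]
2      : [-163, 74, -27, 2]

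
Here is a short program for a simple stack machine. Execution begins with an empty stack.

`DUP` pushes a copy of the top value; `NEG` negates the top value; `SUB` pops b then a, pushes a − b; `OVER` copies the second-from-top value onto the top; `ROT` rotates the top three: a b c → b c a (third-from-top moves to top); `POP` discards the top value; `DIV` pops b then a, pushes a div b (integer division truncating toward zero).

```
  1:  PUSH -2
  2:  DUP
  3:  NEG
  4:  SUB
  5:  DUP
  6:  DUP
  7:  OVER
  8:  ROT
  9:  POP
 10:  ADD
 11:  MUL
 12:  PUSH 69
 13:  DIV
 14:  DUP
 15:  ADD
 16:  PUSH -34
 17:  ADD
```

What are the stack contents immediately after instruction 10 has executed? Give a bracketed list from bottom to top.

PUSH -2 → -2
DUP     → -2 -2
NEG     → -2 2
SUB     → -4
DUP     → -4 -4
DUP     → -4 -4 -4
OVER    → -4 -4 -4 -4
ROT     → -4 -4 -4 -4
POP     → -4 -4 -4
ADD     → -4 -8

[-4, -8]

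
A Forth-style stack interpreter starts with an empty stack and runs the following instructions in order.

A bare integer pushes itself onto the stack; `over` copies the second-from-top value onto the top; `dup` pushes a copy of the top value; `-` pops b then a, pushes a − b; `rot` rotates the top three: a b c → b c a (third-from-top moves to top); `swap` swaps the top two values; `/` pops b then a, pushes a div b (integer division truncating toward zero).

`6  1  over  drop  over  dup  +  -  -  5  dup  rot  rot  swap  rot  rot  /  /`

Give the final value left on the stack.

6     6
1     6 1
over  6 1 6
drop  6 1
over  6 1 6
dup   6 1 6 6
+     6 1 12
-     6 -11
-     17
5     17 5
dup   17 5 5
rot   5 5 17
rot   5 17 5
swap  5 5 17
rot   5 17 5
rot   17 5 5
/     17 1
/     17

17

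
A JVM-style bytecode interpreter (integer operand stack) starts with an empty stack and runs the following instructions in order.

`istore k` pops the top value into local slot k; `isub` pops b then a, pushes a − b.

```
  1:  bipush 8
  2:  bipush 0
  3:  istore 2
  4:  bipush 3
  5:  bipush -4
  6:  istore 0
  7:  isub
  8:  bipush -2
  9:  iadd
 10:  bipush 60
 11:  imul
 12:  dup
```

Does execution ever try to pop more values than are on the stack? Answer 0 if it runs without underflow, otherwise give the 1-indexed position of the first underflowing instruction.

0

bipush 8  -> [8]
bipush 0  -> [8, 0]
istore 2  -> [8]
bipush 3  -> [8, 3]
bipush -4 -> [8, 3, -4]
istore 0  -> [8, 3]
isub      -> [5]
bipush -2 -> [5, -2]
iadd      -> [3]
bipush 60 -> [3, 60]
imul      -> [180]
dup       -> [180, 180]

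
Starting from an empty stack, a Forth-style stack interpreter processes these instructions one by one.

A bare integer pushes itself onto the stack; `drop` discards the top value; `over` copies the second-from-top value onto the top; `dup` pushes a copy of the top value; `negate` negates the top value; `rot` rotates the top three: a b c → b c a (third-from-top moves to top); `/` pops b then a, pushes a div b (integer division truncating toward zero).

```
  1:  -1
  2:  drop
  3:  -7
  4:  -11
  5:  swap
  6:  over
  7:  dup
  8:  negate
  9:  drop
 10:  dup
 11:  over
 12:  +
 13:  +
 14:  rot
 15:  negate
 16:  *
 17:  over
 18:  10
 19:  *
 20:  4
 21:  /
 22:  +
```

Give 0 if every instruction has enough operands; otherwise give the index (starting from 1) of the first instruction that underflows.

-1     : -1
drop   : (empty)
-7     : -7
-11    : -7 -11
swap   : -11 -7
over   : -11 -7 -11
dup    : -11 -7 -11 -11
negate : -11 -7 -11 11
drop   : -11 -7 -11
dup    : -11 -7 -11 -11
over   : -11 -7 -11 -11 -11
+      : -11 -7 -11 -22
+      : -11 -7 -33
rot    : -7 -33 -11
negate : -7 -33 11
*      : -7 -363
over   : -7 -363 -7
10     : -7 -363 -7 10
*      : -7 -363 -70
4      : -7 -363 -70 4
/      : -7 -363 -17
+      : -7 -380

0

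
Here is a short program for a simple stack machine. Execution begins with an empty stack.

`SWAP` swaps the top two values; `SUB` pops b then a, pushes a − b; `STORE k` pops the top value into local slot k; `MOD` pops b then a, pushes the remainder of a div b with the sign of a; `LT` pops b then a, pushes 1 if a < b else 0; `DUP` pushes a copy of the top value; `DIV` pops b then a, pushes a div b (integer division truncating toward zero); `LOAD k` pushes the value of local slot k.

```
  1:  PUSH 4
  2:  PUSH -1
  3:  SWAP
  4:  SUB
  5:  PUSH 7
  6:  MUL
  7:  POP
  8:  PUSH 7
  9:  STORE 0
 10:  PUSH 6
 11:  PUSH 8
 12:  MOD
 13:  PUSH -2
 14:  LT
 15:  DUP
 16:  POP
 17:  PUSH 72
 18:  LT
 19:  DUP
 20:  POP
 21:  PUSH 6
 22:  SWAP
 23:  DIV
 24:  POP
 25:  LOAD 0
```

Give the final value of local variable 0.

PUSH 4   4
PUSH -1  4 -1
SWAP     -1 4
SUB      -5
PUSH 7   -5 7
MUL      -35
POP      (empty)
PUSH 7   7
STORE 0  (empty)
PUSH 6   6
PUSH 8   6 8
MOD      6
PUSH -2  6 -2
LT       0
DUP      0 0
POP      0
PUSH 72  0 72
LT       1
DUP      1 1
POP      1
PUSH 6   1 6
SWAP     6 1
DIV      6
POP      (empty)
LOAD 0   7

7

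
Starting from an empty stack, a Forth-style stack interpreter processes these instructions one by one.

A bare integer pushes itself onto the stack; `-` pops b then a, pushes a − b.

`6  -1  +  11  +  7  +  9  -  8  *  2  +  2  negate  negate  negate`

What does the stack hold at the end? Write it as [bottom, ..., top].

6       [6]
-1      [6, -1]
+       [5]
11      [5, 11]
+       [16]
7       [16, 7]
+       [23]
9       [23, 9]
-       [14]
8       [14, 8]
*       [112]
2       [112, 2]
+       [114]
2       [114, 2]
negate  [114, -2]
negate  [114, 2]
negate  [114, -2]

[114, -2]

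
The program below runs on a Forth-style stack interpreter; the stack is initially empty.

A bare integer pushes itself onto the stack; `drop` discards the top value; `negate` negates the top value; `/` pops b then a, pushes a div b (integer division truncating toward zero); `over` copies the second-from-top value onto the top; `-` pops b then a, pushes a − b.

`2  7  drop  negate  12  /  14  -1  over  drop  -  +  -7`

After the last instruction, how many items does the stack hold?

2

2       2
7       2 7
drop    2
negate  -2
12      -2 12
/       0
14      0 14
-1      0 14 -1
over    0 14 -1 14
drop    0 14 -1
-       0 15
+       15
-7      15 -7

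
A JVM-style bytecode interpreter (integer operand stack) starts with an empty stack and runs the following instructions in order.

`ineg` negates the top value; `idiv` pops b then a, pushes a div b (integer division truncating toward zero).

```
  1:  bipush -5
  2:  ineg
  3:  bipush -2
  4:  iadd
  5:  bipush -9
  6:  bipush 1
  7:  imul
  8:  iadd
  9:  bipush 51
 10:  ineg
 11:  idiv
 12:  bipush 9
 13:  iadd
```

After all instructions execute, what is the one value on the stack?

9

bipush -5 → [-5]
ineg      → [5]
bipush -2 → [5, -2]
iadd      → [3]
bipush -9 → [3, -9]
bipush 1  → [3, -9, 1]
imul      → [3, -9]
iadd      → [-6]
bipush 51 → [-6, 51]
ineg      → [-6, -51]
idiv      → [0]
bipush 9  → [0, 9]
iadd      → [9]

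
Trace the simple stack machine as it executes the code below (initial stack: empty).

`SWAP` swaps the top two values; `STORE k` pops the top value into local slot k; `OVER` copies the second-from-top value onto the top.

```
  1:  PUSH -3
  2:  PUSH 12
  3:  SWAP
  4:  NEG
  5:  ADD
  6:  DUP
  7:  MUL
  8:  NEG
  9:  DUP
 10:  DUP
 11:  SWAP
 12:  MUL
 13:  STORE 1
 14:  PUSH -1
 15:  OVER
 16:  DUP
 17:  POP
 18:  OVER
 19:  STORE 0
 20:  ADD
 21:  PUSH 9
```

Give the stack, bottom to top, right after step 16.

[-225, -1, -225, -225]

PUSH -3  -3
PUSH 12  -3 12
SWAP     12 -3
NEG      12 3
ADD      15
DUP      15 15
MUL      225
NEG      -225
DUP      -225 -225
DUP      -225 -225 -225
SWAP     -225 -225 -225
MUL      -225 50625
STORE 1  -225
PUSH -1  -225 -1
OVER     -225 -1 -225
DUP      -225 -1 -225 -225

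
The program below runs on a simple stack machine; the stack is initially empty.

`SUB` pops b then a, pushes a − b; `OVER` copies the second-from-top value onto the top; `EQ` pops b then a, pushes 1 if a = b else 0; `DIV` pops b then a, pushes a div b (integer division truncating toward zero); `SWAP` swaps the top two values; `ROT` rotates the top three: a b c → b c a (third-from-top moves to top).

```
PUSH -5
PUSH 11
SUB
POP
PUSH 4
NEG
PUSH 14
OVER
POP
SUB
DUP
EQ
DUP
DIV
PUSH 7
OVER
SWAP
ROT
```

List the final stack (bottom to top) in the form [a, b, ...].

PUSH -5  [-5]
PUSH 11  [-5, 11]
SUB      [-16]
POP      []
PUSH 4   [4]
NEG      [-4]
PUSH 14  [-4, 14]
OVER     [-4, 14, -4]
POP      [-4, 14]
SUB      [-18]
DUP      [-18, -18]
EQ       [1]
DUP      [1, 1]
DIV      [1]
PUSH 7   [1, 7]
OVER     [1, 7, 1]
SWAP     [1, 1, 7]
ROT      [1, 7, 1]

[1, 7, 1]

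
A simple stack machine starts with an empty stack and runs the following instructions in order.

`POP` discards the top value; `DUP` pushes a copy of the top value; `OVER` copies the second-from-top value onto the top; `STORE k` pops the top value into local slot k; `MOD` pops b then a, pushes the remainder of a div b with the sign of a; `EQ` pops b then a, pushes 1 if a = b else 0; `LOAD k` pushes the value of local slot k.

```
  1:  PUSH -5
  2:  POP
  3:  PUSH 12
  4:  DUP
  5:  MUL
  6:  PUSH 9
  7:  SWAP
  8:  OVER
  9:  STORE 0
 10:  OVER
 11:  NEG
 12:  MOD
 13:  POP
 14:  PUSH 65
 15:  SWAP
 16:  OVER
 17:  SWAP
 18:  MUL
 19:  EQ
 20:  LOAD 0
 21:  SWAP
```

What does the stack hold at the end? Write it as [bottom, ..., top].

[9, 0]

PUSH -5 : -5
POP     : (empty)
PUSH 12 : 12
DUP     : 12 12
MUL     : 144
PUSH 9  : 144 9
SWAP    : 9 144
OVER    : 9 144 9
STORE 0 : 9 144
OVER    : 9 144 9
NEG     : 9 144 -9
MOD     : 9 0
POP     : 9
PUSH 65 : 9 65
SWAP    : 65 9
OVER    : 65 9 65
SWAP    : 65 65 9
MUL     : 65 585
EQ      : 0
LOAD 0  : 0 9
SWAP    : 9 0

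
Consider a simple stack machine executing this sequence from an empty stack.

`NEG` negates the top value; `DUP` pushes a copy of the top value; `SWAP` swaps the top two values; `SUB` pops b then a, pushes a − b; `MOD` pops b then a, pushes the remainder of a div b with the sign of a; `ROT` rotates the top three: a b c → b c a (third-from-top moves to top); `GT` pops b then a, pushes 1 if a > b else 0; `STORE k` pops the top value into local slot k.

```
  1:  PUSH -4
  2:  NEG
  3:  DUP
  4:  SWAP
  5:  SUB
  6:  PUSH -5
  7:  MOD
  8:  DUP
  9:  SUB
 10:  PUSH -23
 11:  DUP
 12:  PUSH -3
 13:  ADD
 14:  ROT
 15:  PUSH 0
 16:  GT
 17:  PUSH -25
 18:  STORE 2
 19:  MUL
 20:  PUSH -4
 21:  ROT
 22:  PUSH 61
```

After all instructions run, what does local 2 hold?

PUSH -4  : [-4]
NEG      : [4]
DUP      : [4, 4]
SWAP     : [4, 4]
SUB      : [0]
PUSH -5  : [0, -5]
MOD      : [0]
DUP      : [0, 0]
SUB      : [0]
PUSH -23 : [0, -23]
DUP      : [0, -23, -23]
PUSH -3  : [0, -23, -23, -3]
ADD      : [0, -23, -26]
ROT      : [-23, -26, 0]
PUSH 0   : [-23, -26, 0, 0]
GT       : [-23, -26, 0]
PUSH -25 : [-23, -26, 0, -25]
STORE 2  : [-23, -26, 0]
MUL      : [-23, 0]
PUSH -4  : [-23, 0, -4]
ROT      : [0, -4, -23]
PUSH 61  : [0, -4, -23, 61]

-25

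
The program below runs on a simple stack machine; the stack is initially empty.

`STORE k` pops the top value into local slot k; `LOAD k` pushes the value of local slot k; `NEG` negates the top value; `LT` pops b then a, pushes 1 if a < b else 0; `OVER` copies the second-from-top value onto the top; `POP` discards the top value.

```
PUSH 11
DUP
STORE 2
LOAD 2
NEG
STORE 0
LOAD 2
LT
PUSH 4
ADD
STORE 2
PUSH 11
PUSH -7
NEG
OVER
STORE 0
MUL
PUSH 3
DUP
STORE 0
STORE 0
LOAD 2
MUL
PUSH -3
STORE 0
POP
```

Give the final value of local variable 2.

4

PUSH 11 → 11
DUP     → 11 11
STORE 2 → 11
LOAD 2  → 11 11
NEG     → 11 -11
STORE 0 → 11
LOAD 2  → 11 11
LT      → 0
PUSH 4  → 0 4
ADD     → 4
STORE 2 → (empty)
PUSH 11 → 11
PUSH -7 → 11 -7
NEG     → 11 7
OVER    → 11 7 11
STORE 0 → 11 7
MUL     → 77
PUSH 3  → 77 3
DUP     → 77 3 3
STORE 0 → 77 3
STORE 0 → 77
LOAD 2  → 77 4
MUL     → 308
PUSH -3 → 308 -3
STORE 0 → 308
POP     → (empty)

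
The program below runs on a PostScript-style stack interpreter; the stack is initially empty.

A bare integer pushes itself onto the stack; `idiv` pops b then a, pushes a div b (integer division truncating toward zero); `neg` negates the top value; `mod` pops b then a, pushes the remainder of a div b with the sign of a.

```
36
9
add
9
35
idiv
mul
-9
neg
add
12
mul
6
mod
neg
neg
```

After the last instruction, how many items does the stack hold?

1

36   -> [36]
9    -> [36, 9]
add  -> [45]
9    -> [45, 9]
35   -> [45, 9, 35]
idiv -> [45, 0]
mul  -> [0]
-9   -> [0, -9]
neg  -> [0, 9]
add  -> [9]
12   -> [9, 12]
mul  -> [108]
6    -> [108, 6]
mod  -> [0]
neg  -> [0]
neg  -> [0]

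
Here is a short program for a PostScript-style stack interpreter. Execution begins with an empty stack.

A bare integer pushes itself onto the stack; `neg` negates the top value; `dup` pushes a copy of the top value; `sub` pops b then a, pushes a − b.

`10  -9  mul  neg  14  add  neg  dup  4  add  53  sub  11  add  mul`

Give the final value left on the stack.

10  → [10]
-9  → [10, -9]
mul → [-90]
neg → [90]
14  → [90, 14]
add → [104]
neg → [-104]
dup → [-104, -104]
4   → [-104, -104, 4]
add → [-104, -100]
53  → [-104, -100, 53]
sub → [-104, -153]
11  → [-104, -153, 11]
add → [-104, -142]
mul → [14768]

14768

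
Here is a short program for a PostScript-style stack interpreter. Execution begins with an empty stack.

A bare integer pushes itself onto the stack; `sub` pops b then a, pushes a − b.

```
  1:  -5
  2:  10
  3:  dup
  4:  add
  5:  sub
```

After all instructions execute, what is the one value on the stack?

-5  -> -5
10  -> -5 10
dup -> -5 10 10
add -> -5 20
sub -> -25

-25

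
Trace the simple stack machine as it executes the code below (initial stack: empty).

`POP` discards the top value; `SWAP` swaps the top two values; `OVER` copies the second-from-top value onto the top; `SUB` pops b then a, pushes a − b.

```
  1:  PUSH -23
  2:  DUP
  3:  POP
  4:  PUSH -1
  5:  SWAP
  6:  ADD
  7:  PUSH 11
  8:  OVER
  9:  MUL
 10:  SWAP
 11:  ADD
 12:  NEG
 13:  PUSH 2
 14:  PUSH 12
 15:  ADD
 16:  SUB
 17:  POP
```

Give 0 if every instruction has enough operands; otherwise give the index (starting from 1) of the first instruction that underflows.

0

PUSH -23  [-23]
DUP       [-23, -23]
POP       [-23]
PUSH -1   [-23, -1]
SWAP      [-1, -23]
ADD       [-24]
PUSH 11   [-24, 11]
OVER      [-24, 11, -24]
MUL       [-24, -264]
SWAP      [-264, -24]
ADD       [-288]
NEG       [288]
PUSH 2    [288, 2]
PUSH 12   [288, 2, 12]
ADD       [288, 14]
SUB       [274]
POP       []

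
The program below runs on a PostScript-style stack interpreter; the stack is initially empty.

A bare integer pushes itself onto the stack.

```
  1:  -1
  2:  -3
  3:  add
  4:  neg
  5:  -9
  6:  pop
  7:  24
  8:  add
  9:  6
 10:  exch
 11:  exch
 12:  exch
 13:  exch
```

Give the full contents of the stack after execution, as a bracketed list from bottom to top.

[28, 6]

-1   : -1
-3   : -1 -3
add  : -4
neg  : 4
-9   : 4 -9
pop  : 4
24   : 4 24
add  : 28
6    : 28 6
exch : 6 28
exch : 28 6
exch : 6 28
exch : 28 6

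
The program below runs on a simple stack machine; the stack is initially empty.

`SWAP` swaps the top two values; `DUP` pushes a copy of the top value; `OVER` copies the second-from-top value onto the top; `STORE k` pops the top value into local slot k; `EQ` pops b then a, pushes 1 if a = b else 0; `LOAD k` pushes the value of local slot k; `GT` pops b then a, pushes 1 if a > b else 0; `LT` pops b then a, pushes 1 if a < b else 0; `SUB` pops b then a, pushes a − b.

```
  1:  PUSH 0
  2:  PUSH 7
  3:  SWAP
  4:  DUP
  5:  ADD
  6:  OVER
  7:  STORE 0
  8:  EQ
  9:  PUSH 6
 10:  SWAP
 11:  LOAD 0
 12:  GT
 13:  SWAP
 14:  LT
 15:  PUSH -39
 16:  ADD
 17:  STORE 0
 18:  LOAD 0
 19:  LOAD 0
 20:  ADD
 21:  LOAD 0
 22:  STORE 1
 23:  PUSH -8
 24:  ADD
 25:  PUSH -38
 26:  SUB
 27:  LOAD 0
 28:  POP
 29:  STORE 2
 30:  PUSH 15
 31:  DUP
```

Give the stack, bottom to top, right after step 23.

[-76, -8]

PUSH 0    [0]
PUSH 7    [0, 7]
SWAP      [7, 0]
DUP       [7, 0, 0]
ADD       [7, 0]
OVER      [7, 0, 7]
STORE 0   [7, 0]
EQ        [0]
PUSH 6    [0, 6]
SWAP      [6, 0]
LOAD 0    [6, 0, 7]
GT        [6, 0]
SWAP      [0, 6]
LT        [1]
PUSH -39  [1, -39]
ADD       [-38]
STORE 0   []
LOAD 0    [-38]
LOAD 0    [-38, -38]
ADD       [-76]
LOAD 0    [-76, -38]
STORE 1   [-76]
PUSH -8   [-76, -8]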